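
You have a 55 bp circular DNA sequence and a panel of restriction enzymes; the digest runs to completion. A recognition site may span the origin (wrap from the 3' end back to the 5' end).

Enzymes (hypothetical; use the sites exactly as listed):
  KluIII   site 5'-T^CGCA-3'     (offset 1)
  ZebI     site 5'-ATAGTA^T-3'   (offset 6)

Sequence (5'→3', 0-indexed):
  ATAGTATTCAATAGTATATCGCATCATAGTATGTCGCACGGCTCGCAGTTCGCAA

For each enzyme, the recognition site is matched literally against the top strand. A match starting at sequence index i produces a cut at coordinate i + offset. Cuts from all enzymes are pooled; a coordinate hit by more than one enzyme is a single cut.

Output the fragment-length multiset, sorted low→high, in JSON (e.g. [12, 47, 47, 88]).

[3,3,7,9,10,11,12]

Per-enzyme occurrences:
  KluIII TCGCA/1: at [18, 33, 42, 49] ⇒ [19, 34, 43, 50]
  ZebI ATAGTAT/6: at [0, 10, 25] ⇒ [6, 16, 31]

Pooled cuts: [6, 16, 19, 31, 34, 43, 50]

Fragments:
  6→16: 10 bp
  16→19: 3 bp
  19→31: 12 bp
  31→34: 3 bp
  34→43: 9 bp
  43→50: 7 bp
  50→6 (wrap): 55-50+6 = 11 bp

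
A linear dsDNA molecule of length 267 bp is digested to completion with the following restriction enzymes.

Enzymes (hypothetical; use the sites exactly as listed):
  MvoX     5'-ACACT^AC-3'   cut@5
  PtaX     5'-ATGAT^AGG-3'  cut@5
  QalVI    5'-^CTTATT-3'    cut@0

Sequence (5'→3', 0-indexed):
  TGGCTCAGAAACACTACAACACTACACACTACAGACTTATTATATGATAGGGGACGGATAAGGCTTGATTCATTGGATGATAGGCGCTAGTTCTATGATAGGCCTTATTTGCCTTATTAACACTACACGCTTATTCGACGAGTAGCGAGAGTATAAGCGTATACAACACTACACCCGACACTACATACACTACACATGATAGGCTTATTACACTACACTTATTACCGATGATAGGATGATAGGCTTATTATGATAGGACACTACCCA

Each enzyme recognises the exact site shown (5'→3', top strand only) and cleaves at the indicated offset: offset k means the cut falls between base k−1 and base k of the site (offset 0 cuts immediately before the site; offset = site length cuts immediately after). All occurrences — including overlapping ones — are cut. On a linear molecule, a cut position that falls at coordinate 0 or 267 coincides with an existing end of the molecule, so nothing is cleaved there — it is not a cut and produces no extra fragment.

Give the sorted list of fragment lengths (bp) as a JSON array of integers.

[3,3,3,4,5,5,5,7,8,8,8,9,9,9,11,11,12,12,13,15,15,18,33,41]

Scan for sites:
  MvoX ACACTAC/5: at [10, 18, 25, 119, 165, 177, 186, 209, 257] ⇒ [15, 23, 30, 124, 170, 182, 191, 214, 262]
  PtaX ATGATAGG/5: at [43, 76, 94, 195, 227, 235, 249] ⇒ [48, 81, 99, 200, 232, 240, 254]
  QalVI CTTATT/0: at [35, 103, 112, 129, 203, 217, 243] ⇒ [35, 103, 112, 129, 203, 217, 243]

Pooled cuts: [15, 23, 30, 35, 48, 81, 99, 103, 112, 124, 129, 170, 182, 191, 200, 203, 214, 217, 232, 240, 243, 254, 262]

Fragment lengths:
  [0,15): 15 bp
  [15,23): 8 bp
  [23,30): 7 bp
  [30,35): 5 bp
  [35,48): 13 bp
  [48,81): 33 bp
  [81,99): 18 bp
  [99,103): 4 bp
  [103,112): 9 bp
  [112,124): 12 bp
  [124,129): 5 bp
  [129,170): 41 bp
  [170,182): 12 bp
  [182,191): 9 bp
  [191,200): 9 bp
  [200,203): 3 bp
  [203,214): 11 bp
  [214,217): 3 bp
  [217,232): 15 bp
  [232,240): 8 bp
  [240,243): 3 bp
  [243,254): 11 bp
  [254,262): 8 bp
  [262,267): 5 bp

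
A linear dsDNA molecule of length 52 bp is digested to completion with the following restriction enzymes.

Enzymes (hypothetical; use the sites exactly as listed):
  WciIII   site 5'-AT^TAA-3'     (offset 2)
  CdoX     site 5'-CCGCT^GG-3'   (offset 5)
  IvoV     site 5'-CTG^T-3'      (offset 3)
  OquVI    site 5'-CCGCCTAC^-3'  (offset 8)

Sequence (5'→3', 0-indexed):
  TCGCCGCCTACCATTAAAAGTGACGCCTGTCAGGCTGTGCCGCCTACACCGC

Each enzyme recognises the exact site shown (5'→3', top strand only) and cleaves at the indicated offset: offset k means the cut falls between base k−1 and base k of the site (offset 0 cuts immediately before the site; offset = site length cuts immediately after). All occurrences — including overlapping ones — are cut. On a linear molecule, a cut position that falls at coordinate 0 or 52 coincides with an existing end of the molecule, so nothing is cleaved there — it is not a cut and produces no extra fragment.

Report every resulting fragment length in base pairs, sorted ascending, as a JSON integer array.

Site scan:
  WciIII ATTAA/2: at [12] ⇒ [14]
  CdoX (CCGCTGG, off=5): no sites
  IvoV CTGT/3: at [26, 34] ⇒ [29, 37]
  OquVI CCGCCTAC/8: at [3, 39] ⇒ [11, 47]

All cut coordinates (distinct, sorted): [11, 14, 29, 37, 47]

Fragments:
  [0,11): 11 bp
  [11,14): 3 bp
  [14,29): 15 bp
  [29,37): 8 bp
  [37,47): 10 bp
  [47,52): 5 bp

[3,5,8,10,11,15]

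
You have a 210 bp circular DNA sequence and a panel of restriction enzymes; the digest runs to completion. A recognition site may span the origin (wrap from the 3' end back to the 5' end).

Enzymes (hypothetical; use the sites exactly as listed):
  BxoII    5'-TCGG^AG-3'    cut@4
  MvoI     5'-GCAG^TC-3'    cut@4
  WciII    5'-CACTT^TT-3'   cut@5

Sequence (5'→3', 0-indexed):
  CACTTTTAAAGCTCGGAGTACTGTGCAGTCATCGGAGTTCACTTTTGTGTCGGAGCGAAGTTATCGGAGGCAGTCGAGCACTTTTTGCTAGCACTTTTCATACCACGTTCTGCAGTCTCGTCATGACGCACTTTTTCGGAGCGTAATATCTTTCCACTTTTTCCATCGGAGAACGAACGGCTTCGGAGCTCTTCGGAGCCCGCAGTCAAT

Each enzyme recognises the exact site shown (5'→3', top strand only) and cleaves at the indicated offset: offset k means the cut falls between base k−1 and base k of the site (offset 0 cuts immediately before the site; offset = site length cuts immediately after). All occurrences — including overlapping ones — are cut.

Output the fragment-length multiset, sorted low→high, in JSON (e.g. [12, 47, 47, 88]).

[6,6,7,9,9,9,10,10,10,10,11,12,13,14,17,18,19,20]

Scan for sites:
  BxoII (TCGGAG, off=4): starts [12, 31, 49, 63, 135, 165, 182, 192] → cuts [16, 35, 53, 67, 139, 169, 186, 196]
  MvoI (GCAGTC, off=4): starts [24, 69, 111, 201] → cuts [28, 73, 115, 205]
  WciII (CACTTTT, off=5): starts [0, 39, 78, 91, 128, 154] → cuts [5, 44, 83, 96, 133, 159]

All cut coordinates (distinct, sorted): [5, 16, 28, 35, 44, 53, 67, 73, 83, 96, 115, 133, 139, 159, 169, 186, 196, 205]

Fragments:
  5→16: 11 bp
  16→28: 12 bp
  28→35: 7 bp
  35→44: 9 bp
  44→53: 9 bp
  53→67: 14 bp
  67→73: 6 bp
  73→83: 10 bp
  83→96: 13 bp
  96→115: 19 bp
  115→133: 18 bp
  133→139: 6 bp
  139→159: 20 bp
  159→169: 10 bp
  169→186: 17 bp
  186→196: 10 bp
  196→205: 9 bp
  205→5 (wrap): 210-205+5 = 10 bp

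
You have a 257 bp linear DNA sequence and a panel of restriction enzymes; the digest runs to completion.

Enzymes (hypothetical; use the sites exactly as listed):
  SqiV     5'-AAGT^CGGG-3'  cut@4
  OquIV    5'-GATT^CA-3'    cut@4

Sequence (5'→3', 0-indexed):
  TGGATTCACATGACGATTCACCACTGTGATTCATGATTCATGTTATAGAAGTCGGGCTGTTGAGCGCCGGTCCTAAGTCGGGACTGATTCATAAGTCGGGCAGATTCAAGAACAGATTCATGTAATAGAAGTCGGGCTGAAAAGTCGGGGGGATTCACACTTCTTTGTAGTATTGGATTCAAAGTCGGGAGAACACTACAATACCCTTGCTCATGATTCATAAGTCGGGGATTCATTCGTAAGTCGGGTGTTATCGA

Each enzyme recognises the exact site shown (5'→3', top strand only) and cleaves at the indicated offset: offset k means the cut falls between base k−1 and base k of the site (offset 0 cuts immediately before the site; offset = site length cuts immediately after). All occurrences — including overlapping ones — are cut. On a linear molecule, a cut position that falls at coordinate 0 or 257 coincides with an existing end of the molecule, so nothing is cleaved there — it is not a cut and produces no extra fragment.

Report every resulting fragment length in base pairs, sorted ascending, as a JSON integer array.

[6,6,7,7,7,8,10,10,11,11,12,12,13,13,13,14,14,24,26,33]

Scan for sites:
  SqiV (AAGTCGGG, off=4): starts [48, 74, 92, 128, 141, 181, 221, 240] → cuts [52, 78, 96, 132, 145, 185, 225, 244]
  OquIV (GATTCA, off=4): starts [2, 14, 27, 34, 85, 102, 114, 151, 175, 214, 229] → cuts [6, 18, 31, 38, 89, 106, 118, 155, 179, 218, 233]

All cut coordinates (distinct, sorted): [6, 18, 31, 38, 52, 78, 89, 96, 106, 118, 132, 145, 155, 179, 185, 218, 225, 233, 244]

Fragment lengths:
  [0,6): 6 bp
  [6,18): 12 bp
  [18,31): 13 bp
  [31,38): 7 bp
  [38,52): 14 bp
  [52,78): 26 bp
  [78,89): 11 bp
  [89,96): 7 bp
  [96,106): 10 bp
  [106,118): 12 bp
  [118,132): 14 bp
  [132,145): 13 bp
  [145,155): 10 bp
  [155,179): 24 bp
  [179,185): 6 bp
  [185,218): 33 bp
  [218,225): 7 bp
  [225,233): 8 bp
  [233,244): 11 bp
  [244,257): 13 bp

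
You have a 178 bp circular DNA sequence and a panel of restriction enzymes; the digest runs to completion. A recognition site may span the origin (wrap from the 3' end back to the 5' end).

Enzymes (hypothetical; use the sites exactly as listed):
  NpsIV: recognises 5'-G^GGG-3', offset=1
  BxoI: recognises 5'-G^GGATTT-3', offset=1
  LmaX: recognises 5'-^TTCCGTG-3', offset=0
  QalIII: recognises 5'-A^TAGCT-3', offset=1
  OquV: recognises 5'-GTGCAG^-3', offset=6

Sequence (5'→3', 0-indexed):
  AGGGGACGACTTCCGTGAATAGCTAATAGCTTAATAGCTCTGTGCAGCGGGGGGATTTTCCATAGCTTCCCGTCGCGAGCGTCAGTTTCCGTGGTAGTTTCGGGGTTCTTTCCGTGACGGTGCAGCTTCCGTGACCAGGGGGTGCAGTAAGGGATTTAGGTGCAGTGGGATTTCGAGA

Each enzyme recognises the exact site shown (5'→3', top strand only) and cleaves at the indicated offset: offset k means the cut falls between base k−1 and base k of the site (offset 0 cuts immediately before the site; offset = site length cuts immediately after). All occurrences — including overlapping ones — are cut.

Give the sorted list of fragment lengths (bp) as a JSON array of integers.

[1,1,1,1,1,2,2,4,7,7,8,8,8,9,10,12,13,13,14,16,16,24]

Per-enzyme occurrences:
  NpsIV (GGGG, off=1): starts [1, 48, 49, 50, 101, 137, 138] → cuts [2, 49, 50, 51, 102, 138, 139]
  BxoI (GGGATTT, off=1): starts [51, 150, 166] → cuts [52, 151, 167]
  LmaX (TTCCGTG, off=0): starts [10, 86, 109, 126] → cuts [10, 86, 109, 126]
  QalIII (ATAGCT, off=1): starts [18, 25, 33, 61] → cuts [19, 26, 34, 62]
  OquV (GTGCAG, off=6): starts [41, 119, 141, 159] → cuts [47, 125, 147, 165]

All cut coordinates (distinct, sorted): [2, 10, 19, 26, 34, 47, 49, 50, 51, 52, 62, 86, 102, 109, 125, 126, 138, 139, 147, 151, 165, 167]

Fragment lengths:
  2→10: 8 bp
  10→19: 9 bp
  19→26: 7 bp
  26→34: 8 bp
  34→47: 13 bp
  47→49: 2 bp
  49→50: 1 bp
  50→51: 1 bp
  51→52: 1 bp
  52→62: 10 bp
  62→86: 24 bp
  86→102: 16 bp
  102→109: 7 bp
  109→125: 16 bp
  125→126: 1 bp
  126→138: 12 bp
  138→139: 1 bp
  139→147: 8 bp
  147→151: 4 bp
  151→165: 14 bp
  165→167: 2 bp
  167→2 (wrap): 178-167+2 = 13 bp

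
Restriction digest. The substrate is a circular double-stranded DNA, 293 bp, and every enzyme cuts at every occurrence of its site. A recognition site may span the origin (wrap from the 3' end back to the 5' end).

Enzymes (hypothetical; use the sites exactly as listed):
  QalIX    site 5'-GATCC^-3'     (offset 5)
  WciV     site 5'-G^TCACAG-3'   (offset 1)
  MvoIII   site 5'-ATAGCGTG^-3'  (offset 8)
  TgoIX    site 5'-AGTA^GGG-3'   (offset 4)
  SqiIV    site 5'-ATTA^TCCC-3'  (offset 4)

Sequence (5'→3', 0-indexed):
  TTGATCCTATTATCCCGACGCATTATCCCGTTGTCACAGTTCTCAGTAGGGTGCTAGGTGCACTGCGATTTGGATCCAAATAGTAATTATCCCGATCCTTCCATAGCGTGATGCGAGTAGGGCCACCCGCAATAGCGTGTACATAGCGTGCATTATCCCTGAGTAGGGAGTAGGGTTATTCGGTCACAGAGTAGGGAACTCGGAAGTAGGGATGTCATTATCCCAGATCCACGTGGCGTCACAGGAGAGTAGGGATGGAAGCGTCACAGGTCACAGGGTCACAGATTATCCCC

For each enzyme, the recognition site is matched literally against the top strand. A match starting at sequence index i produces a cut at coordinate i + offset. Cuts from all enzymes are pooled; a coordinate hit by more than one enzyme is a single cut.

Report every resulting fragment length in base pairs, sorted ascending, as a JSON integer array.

Site scan:
  QalIX (GATCC, off=5): starts [2, 72, 93, 225] → cuts [7, 77, 98, 230]
  WciV (GTCACAG, off=1): starts [32, 182, 237, 262, 269, 277] → cuts [33, 183, 238, 263, 270, 278]
  MvoIII (ATAGCGTG, off=8): starts [102, 131, 142] → cuts [110, 139, 150]
  TgoIX (AGTAGGG, off=4): starts [44, 115, 161, 168, 189, 204, 247] → cuts [48, 119, 165, 172, 193, 208, 251]
  SqiIV (ATTATCCC, off=4): starts [8, 21, 85, 151, 216, 284] → cuts [12, 25, 89, 155, 220, 288]

Pooled cuts: [7, 12, 25, 33, 48, 77, 89, 98, 110, 119, 139, 150, 155, 165, 172, 183, 193, 208, 220, 230, 238, 251, 263, 270, 278, 288]

Fragment lengths:
  7→12: 5 bp
  12→25: 13 bp
  25→33: 8 bp
  33→48: 15 bp
  48→77: 29 bp
  77→89: 12 bp
  89→98: 9 bp
  98→110: 12 bp
  110→119: 9 bp
  119→139: 20 bp
  139→150: 11 bp
  150→155: 5 bp
  155→165: 10 bp
  165→172: 7 bp
  172→183: 11 bp
  183→193: 10 bp
  193→208: 15 bp
  208→220: 12 bp
  220→230: 10 bp
  230→238: 8 bp
  238→251: 13 bp
  251→263: 12 bp
  263→270: 7 bp
  270→278: 8 bp
  278→288: 10 bp
  288→7 (wrap): 293-288+7 = 12 bp

[5,5,7,7,8,8,8,9,9,10,10,10,10,11,11,12,12,12,12,12,13,13,15,15,20,29]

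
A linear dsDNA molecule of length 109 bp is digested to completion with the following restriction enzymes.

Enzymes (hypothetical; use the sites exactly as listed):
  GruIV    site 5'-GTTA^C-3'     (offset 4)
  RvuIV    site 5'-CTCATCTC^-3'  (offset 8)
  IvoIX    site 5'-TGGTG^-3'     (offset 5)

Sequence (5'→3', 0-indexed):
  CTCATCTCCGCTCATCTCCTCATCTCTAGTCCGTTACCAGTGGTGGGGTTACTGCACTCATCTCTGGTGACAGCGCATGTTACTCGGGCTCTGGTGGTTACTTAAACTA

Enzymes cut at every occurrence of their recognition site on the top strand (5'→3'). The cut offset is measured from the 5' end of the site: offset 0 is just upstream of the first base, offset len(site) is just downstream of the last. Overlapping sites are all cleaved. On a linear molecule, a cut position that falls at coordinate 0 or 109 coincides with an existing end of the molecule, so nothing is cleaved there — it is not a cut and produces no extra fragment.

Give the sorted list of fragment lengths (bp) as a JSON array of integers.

Scan for sites:
  GruIV GTTAC/4: at [32, 47, 78, 96] ⇒ [36, 51, 82, 100]
  RvuIV CTCATCTC/8: at [0, 10, 18, 56] ⇒ [8, 18, 26, 64]
  IvoIX TGGTG/5: at [40, 64, 91] ⇒ [45, 69, 96]

All cut coordinates (distinct, sorted): [8, 18, 26, 36, 45, 51, 64, 69, 82, 96, 100]

Fragment lengths:
  [0,8): 8 bp
  [8,18): 10 bp
  [18,26): 8 bp
  [26,36): 10 bp
  [36,45): 9 bp
  [45,51): 6 bp
  [51,64): 13 bp
  [64,69): 5 bp
  [69,82): 13 bp
  [82,96): 14 bp
  [96,100): 4 bp
  [100,109): 9 bp

[4,5,6,8,8,9,9,10,10,13,13,14]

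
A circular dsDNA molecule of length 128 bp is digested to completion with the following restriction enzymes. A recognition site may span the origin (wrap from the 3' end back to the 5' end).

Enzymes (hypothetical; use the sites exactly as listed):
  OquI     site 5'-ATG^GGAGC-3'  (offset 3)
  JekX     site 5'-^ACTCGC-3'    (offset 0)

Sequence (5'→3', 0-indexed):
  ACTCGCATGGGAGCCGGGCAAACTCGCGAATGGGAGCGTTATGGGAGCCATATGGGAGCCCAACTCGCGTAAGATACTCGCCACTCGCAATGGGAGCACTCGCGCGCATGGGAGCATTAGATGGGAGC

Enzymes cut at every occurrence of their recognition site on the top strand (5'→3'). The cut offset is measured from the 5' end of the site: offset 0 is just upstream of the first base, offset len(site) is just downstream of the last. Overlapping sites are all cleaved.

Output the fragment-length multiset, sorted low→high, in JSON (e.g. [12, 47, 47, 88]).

[5,5,7,8,9,10,11,11,11,12,13,13,13]

Scan for sites:
  OquI (ATGGGAGC, off=3): starts [6, 29, 40, 51, 89, 107, 120] → cuts [9, 32, 43, 54, 92, 110, 123]
  JekX (ACTCGC, off=0): starts [0, 21, 62, 75, 82, 97] → cuts [0, 21, 62, 75, 82, 97]

All cut coordinates (distinct, sorted): [0, 9, 21, 32, 43, 54, 62, 75, 82, 92, 97, 110, 123]

Fragment lengths:
  0→9: 9 bp
  9→21: 12 bp
  21→32: 11 bp
  32→43: 11 bp
  43→54: 11 bp
  54→62: 8 bp
  62→75: 13 bp
  75→82: 7 bp
  82→92: 10 bp
  92→97: 5 bp
  97→110: 13 bp
  110→123: 13 bp
  123→0 (wrap): 128-123+0 = 5 bp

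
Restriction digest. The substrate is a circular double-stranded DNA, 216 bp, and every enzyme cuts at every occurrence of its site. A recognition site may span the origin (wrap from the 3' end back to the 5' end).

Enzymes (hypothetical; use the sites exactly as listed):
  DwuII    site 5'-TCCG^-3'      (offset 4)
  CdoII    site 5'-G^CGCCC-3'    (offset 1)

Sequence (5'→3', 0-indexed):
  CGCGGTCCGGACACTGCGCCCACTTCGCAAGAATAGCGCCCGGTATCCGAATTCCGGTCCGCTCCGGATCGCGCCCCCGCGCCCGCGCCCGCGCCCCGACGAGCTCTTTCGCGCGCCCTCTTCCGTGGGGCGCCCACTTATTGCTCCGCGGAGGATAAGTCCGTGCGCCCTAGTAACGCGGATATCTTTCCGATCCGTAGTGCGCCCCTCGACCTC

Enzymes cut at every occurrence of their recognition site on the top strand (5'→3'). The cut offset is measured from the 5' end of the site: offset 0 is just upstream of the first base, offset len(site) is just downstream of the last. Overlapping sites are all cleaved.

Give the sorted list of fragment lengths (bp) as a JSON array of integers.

[2,5,5,5,5,5,5,6,6,7,7,7,8,12,13,15,16,18,20,22,27]

Per-enzyme occurrences:
  DwuII TCCG/4: at [5, 45, 52, 57, 62, 121, 144, 159, 188, 193, 214] ⇒ [2, 9, 49, 56, 61, 66, 125, 148, 163, 192, 197]
  CdoII GCGCCC/1: at [15, 35, 70, 78, 84, 90, 112, 129, 164, 201] ⇒ [16, 36, 71, 79, 85, 91, 113, 130, 165, 202]

Pooled cuts: [2, 9, 16, 36, 49, 56, 61, 66, 71, 79, 85, 91, 113, 125, 130, 148, 163, 165, 192, 197, 202]

Fragments:
  2→9: 7 bp
  9→16: 7 bp
  16→36: 20 bp
  36→49: 13 bp
  49→56: 7 bp
  56→61: 5 bp
  61→66: 5 bp
  66→71: 5 bp
  71→79: 8 bp
  79→85: 6 bp
  85→91: 6 bp
  91→113: 22 bp
  113→125: 12 bp
  125→130: 5 bp
  130→148: 18 bp
  148→163: 15 bp
  163→165: 2 bp
  165→192: 27 bp
  192→197: 5 bp
  197→202: 5 bp
  202→2 (wrap): 216-202+2 = 16 bp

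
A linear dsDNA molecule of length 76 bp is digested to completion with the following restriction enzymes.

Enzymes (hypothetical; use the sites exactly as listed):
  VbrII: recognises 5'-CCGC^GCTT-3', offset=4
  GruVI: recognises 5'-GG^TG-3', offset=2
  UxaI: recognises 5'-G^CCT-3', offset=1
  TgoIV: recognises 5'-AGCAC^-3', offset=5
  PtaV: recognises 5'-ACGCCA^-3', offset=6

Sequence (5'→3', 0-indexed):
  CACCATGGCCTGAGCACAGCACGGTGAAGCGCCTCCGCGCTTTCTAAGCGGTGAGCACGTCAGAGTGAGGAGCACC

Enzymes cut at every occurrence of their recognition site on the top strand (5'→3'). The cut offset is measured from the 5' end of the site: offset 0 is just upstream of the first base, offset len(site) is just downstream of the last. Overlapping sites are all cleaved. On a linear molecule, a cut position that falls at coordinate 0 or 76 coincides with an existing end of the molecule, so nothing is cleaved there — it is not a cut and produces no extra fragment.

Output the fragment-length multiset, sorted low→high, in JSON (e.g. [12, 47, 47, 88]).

[1,2,5,7,7,7,8,9,13,17]

Scan for sites:
  VbrII CCGCGCTT/4: at [34] ⇒ [38]
  GruVI GGTG/2: at [22, 49] ⇒ [24, 51]
  UxaI GCCT/1: at [7, 30] ⇒ [8, 31]
  TgoIV AGCAC/5: at [12, 17, 53, 70] ⇒ [17, 22, 58, 75]
  PtaV (ACGCCA, off=6): no sites

All cut coordinates (distinct, sorted): [8, 17, 22, 24, 31, 38, 51, 58, 75]

Fragment lengths:
  [0,8): 8 bp
  [8,17): 9 bp
  [17,22): 5 bp
  [22,24): 2 bp
  [24,31): 7 bp
  [31,38): 7 bp
  [38,51): 13 bp
  [51,58): 7 bp
  [58,75): 17 bp
  [75,76): 1 bp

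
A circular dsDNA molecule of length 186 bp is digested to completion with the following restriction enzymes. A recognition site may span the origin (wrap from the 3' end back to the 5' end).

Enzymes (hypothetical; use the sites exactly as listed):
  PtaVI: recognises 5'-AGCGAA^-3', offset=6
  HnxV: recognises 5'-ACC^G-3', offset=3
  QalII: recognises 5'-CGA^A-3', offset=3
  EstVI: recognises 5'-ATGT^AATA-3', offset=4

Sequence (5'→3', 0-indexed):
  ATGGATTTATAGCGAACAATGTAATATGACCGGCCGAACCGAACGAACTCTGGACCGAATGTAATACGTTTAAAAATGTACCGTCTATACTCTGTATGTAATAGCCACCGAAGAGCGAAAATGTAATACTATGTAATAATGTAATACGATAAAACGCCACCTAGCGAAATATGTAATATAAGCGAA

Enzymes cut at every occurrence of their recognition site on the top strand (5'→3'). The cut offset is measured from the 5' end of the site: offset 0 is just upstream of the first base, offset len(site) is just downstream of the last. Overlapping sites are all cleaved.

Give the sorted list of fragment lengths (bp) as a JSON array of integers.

Per-enzyme occurrences:
  PtaVI (AGCGAA, off=6): starts [10, 113, 162, 180] → cuts [0, 16, 119, 168]
  HnxV (ACCG, off=3): starts [28, 37, 53, 79, 106] → cuts [31, 40, 56, 82, 109]
  QalII (CGAA, off=3): starts [12, 34, 39, 43, 55, 108, 115, 164, 182] → cuts [15, 37, 42, 46, 58, 111, 118, 167, 185]
  EstVI (ATGTAATA, off=4): starts [18, 58, 95, 120, 130, 138, 170] → cuts [22, 62, 99, 124, 134, 142, 174]

Pooled cuts: [0, 15, 16, 22, 31, 37, 40, 42, 46, 56, 58, 62, 82, 99, 109, 111, 118, 119, 124, 134, 142, 167, 168, 174, 185]

Fragment lengths:
  0→15: 15 bp
  15→16: 1 bp
  16→22: 6 bp
  22→31: 9 bp
  31→37: 6 bp
  37→40: 3 bp
  40→42: 2 bp
  42→46: 4 bp
  46→56: 10 bp
  56→58: 2 bp
  58→62: 4 bp
  62→82: 20 bp
  82→99: 17 bp
  99→109: 10 bp
  109→111: 2 bp
  111→118: 7 bp
  118→119: 1 bp
  119→124: 5 bp
  124→134: 10 bp
  134→142: 8 bp
  142→167: 25 bp
  167→168: 1 bp
  168→174: 6 bp
  174→185: 11 bp
  185→0 (wrap): 186-185+0 = 1 bp

[1,1,1,1,2,2,2,3,4,4,5,6,6,6,7,8,9,10,10,10,11,15,17,20,25]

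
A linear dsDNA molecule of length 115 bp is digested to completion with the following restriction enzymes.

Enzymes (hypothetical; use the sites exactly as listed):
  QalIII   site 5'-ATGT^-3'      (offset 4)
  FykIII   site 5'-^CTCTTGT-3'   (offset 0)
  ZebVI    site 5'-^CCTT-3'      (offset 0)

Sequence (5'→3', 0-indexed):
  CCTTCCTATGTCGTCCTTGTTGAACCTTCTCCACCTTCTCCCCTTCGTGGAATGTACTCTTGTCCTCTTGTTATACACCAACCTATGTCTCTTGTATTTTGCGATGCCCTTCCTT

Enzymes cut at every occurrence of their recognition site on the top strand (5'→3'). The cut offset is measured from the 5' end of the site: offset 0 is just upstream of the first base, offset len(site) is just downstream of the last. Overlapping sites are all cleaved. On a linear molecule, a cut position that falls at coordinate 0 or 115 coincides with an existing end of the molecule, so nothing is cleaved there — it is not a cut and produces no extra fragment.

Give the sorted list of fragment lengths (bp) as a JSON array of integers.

Scan for sites:
  QalIII ATGT/4: at [7, 51, 84] ⇒ [11, 55, 88]
  FykIII CTCTTGT/0: at [56, 64, 88] ⇒ [56, 64, 88]
  ZebVI CCTT/0: at [0, 14, 24, 33, 41, 107, 111] ⇒ [14, 24, 33, 41, 107, 111] (position 0 is a terminus of the linear molecule — no cut)

All cut coordinates (distinct, sorted): [11, 14, 24, 33, 41, 55, 56, 64, 88, 107, 111]

Fragments:
  [0,11): 11 bp
  [11,14): 3 bp
  [14,24): 10 bp
  [24,33): 9 bp
  [33,41): 8 bp
  [41,55): 14 bp
  [55,56): 1 bp
  [56,64): 8 bp
  [64,88): 24 bp
  [88,107): 19 bp
  [107,111): 4 bp
  [111,115): 4 bp

[1,3,4,4,8,8,9,10,11,14,19,24]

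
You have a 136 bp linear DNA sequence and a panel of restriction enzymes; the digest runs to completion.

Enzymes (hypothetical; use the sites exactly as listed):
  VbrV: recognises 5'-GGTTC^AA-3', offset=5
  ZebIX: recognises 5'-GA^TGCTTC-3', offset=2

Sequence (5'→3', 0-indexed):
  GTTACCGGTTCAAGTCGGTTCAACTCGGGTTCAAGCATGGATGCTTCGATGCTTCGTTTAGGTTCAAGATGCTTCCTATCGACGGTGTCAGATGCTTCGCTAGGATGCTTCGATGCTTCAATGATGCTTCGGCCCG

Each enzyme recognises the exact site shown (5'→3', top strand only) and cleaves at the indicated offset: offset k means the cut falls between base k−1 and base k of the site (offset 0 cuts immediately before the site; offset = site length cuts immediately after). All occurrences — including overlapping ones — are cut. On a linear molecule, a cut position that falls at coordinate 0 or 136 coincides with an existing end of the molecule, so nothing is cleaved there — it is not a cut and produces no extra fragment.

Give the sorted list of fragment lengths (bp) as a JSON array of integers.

[4,8,8,9,10,11,11,11,12,13,16,23]

Scan for sites:
  VbrV (GGTTCAA, off=5): starts [6, 16, 27, 60] → cuts [11, 21, 32, 65]
  ZebIX (GATGCTTC, off=2): starts [39, 47, 67, 90, 103, 111, 122] → cuts [41, 49, 69, 92, 105, 113, 124]

All cut coordinates (distinct, sorted): [11, 21, 32, 41, 49, 65, 69, 92, 105, 113, 124]

Fragments:
  [0,11): 11 bp
  [11,21): 10 bp
  [21,32): 11 bp
  [32,41): 9 bp
  [41,49): 8 bp
  [49,65): 16 bp
  [65,69): 4 bp
  [69,92): 23 bp
  [92,105): 13 bp
  [105,113): 8 bp
  [113,124): 11 bp
  [124,136): 12 bp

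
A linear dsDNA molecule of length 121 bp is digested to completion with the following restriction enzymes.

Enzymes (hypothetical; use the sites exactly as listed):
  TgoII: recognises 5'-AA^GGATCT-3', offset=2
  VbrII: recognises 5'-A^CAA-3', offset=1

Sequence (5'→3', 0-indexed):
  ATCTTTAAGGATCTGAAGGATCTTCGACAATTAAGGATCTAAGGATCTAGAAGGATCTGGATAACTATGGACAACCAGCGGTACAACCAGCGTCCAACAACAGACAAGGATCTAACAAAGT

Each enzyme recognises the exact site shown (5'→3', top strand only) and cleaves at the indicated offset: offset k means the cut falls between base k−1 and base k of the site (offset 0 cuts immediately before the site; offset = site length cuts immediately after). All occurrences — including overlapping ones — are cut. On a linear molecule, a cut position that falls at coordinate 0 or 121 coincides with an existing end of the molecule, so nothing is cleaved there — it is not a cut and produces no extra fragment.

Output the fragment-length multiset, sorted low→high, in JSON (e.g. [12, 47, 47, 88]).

Per-enzyme occurrences:
  TgoII AAGGATCT/2: at [6, 15, 32, 40, 50, 105] ⇒ [8, 17, 34, 42, 52, 107]
  VbrII ACAA/1: at [26, 70, 82, 96, 103, 114] ⇒ [27, 71, 83, 97, 104, 115]

All cut coordinates (distinct, sorted): [8, 17, 27, 34, 42, 52, 71, 83, 97, 104, 107, 115]

Fragment lengths:
  [0,8): 8 bp
  [8,17): 9 bp
  [17,27): 10 bp
  [27,34): 7 bp
  [34,42): 8 bp
  [42,52): 10 bp
  [52,71): 19 bp
  [71,83): 12 bp
  [83,97): 14 bp
  [97,104): 7 bp
  [104,107): 3 bp
  [107,115): 8 bp
  [115,121): 6 bp

[3,6,7,7,8,8,8,9,10,10,12,14,19]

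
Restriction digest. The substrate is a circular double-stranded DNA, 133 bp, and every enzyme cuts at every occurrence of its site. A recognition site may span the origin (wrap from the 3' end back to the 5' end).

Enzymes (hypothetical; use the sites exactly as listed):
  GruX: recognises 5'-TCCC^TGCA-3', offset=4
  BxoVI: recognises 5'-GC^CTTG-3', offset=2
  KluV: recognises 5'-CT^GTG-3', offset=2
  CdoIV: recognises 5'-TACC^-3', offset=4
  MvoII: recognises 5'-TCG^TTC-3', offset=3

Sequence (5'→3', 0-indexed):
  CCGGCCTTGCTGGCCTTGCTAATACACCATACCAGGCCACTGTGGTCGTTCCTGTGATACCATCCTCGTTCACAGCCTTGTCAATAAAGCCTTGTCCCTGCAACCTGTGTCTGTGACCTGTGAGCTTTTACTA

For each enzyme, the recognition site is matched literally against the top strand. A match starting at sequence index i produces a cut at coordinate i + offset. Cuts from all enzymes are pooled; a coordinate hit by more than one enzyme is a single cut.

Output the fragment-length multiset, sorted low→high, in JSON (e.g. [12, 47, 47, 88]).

Scan for sites:
  GruX (TCCCTGCA, off=4): starts [94] → cuts [98]
  BxoVI (GCCTTG, off=2): starts [3, 12, 74, 88] → cuts [5, 14, 76, 90]
  KluV (CTGTG, off=2): starts [39, 51, 104, 110, 117] → cuts [41, 53, 106, 112, 119]
  CdoIV (TACC, off=4): starts [29, 57, 131] → cuts [2, 33, 61]
  MvoII (TCGTTC, off=3): starts [45, 65] → cuts [48, 68]

All cut coordinates (distinct, sorted): [2, 5, 14, 33, 41, 48, 53, 61, 68, 76, 90, 98, 106, 112, 119]

Fragments:
  2→5: 3 bp
  5→14: 9 bp
  14→33: 19 bp
  33→41: 8 bp
  41→48: 7 bp
  48→53: 5 bp
  53→61: 8 bp
  61→68: 7 bp
  68→76: 8 bp
  76→90: 14 bp
  90→98: 8 bp
  98→106: 8 bp
  106→112: 6 bp
  112→119: 7 bp
  119→2 (wrap): 133-119+2 = 16 bp

[3,5,6,7,7,7,8,8,8,8,8,9,14,16,19]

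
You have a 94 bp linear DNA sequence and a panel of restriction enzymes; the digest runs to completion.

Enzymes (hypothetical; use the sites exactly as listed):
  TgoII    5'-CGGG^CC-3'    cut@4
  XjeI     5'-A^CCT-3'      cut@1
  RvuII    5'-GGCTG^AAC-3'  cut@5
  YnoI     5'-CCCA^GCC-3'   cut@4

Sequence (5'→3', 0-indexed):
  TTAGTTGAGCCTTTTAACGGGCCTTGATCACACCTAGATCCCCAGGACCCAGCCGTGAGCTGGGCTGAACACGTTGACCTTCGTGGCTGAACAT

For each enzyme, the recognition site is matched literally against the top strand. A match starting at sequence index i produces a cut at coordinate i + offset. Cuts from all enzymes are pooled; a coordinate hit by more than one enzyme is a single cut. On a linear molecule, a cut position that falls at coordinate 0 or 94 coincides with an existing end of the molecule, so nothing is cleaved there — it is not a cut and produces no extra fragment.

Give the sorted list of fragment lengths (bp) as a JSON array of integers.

[5,10,11,12,16,19,21]

Per-enzyme occurrences:
  TgoII (CGGGCC, off=4): starts [17] → cuts [21]
  XjeI (ACCT, off=1): starts [31, 76] → cuts [32, 77]
  RvuII (GGCTGAAC, off=5): starts [62, 84] → cuts [67, 89]
  YnoI (CCCAGCC, off=4): starts [47] → cuts [51]

All cut coordinates (distinct, sorted): [21, 32, 51, 67, 77, 89]

Fragments:
  [0,21): 21 bp
  [21,32): 11 bp
  [32,51): 19 bp
  [51,67): 16 bp
  [67,77): 10 bp
  [77,89): 12 bp
  [89,94): 5 bp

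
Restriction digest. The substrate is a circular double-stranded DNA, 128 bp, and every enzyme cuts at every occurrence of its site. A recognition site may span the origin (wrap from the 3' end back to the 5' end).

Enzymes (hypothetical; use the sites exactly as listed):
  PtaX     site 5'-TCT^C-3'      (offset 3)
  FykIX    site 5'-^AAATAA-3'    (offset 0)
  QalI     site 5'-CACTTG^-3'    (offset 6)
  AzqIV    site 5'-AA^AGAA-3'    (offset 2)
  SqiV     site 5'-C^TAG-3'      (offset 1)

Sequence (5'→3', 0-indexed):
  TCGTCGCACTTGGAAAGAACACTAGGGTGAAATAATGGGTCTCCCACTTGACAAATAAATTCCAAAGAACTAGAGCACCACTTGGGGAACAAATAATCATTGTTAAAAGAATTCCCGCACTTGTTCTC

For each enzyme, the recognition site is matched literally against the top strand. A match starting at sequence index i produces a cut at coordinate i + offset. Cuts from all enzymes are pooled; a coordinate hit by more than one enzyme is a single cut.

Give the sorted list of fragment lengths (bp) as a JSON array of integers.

[2,2,3,4,5,6,7,7,8,11,13,13,14,16,17]

Scan for sites:
  PtaX (TCTC, off=3): starts [39, 124, 126] → cuts [1, 42, 127]
  FykIX (AAATAA, off=0): starts [29, 52, 90] → cuts [29, 52, 90]
  QalI (CACTTG, off=6): starts [6, 44, 78, 117] → cuts [12, 50, 84, 123]
  AzqIV (AAAGAA, off=2): starts [13, 63, 105] → cuts [15, 65, 107]
  SqiV (CTAG, off=1): starts [21, 69] → cuts [22, 70]

Pooled cuts: [1, 12, 15, 22, 29, 42, 50, 52, 65, 70, 84, 90, 107, 123, 127]

Fragments:
  1→12: 11 bp
  12→15: 3 bp
  15→22: 7 bp
  22→29: 7 bp
  29→42: 13 bp
  42→50: 8 bp
  50→52: 2 bp
  52→65: 13 bp
  65→70: 5 bp
  70→84: 14 bp
  84→90: 6 bp
  90→107: 17 bp
  107→123: 16 bp
  123→127: 4 bp
  127→1 (wrap): 128-127+1 = 2 bp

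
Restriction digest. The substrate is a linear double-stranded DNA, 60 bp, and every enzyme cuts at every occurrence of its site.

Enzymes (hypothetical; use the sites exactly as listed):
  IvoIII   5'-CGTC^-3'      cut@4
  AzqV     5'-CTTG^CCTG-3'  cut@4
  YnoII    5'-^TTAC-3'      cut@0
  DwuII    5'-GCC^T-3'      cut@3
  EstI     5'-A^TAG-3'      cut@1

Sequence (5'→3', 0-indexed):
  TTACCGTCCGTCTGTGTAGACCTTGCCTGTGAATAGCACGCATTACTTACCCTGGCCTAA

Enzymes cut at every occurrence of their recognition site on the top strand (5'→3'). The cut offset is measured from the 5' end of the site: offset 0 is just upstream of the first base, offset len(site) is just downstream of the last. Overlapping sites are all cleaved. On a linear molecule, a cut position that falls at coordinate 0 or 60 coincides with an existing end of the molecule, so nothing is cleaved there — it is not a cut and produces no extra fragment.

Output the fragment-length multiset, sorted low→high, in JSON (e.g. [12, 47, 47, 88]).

Site scan:
  IvoIII CGTC/4: at [4, 8] ⇒ [8, 12]
  AzqV CTTGCCTG/4: at [21] ⇒ [25]
  YnoII TTAC/0: at [0, 42, 46] ⇒ [42, 46] (position 0 is a terminus of the linear molecule — no cut)
  DwuII GCCT/3: at [24, 54] ⇒ [27, 57]
  EstI ATAG/1: at [32] ⇒ [33]

All cut coordinates (distinct, sorted): [8, 12, 25, 27, 33, 42, 46, 57]

Fragment lengths:
  [0,8): 8 bp
  [8,12): 4 bp
  [12,25): 13 bp
  [25,27): 2 bp
  [27,33): 6 bp
  [33,42): 9 bp
  [42,46): 4 bp
  [46,57): 11 bp
  [57,60): 3 bp

[2,3,4,4,6,8,9,11,13]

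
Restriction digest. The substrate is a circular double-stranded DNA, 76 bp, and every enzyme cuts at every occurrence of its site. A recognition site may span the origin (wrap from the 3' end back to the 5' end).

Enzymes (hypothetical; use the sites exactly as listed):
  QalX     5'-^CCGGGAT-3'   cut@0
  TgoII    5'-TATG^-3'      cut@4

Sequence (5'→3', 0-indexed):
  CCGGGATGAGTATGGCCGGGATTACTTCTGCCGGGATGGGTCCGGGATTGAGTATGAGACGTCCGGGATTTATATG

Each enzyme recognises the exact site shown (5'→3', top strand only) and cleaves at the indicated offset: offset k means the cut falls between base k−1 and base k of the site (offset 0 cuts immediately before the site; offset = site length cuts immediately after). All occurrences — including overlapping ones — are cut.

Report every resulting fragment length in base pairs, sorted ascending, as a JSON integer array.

Scan for sites:
  QalX (CCGGGAT, off=0): starts [0, 15, 30, 41, 62] → cuts [0, 15, 30, 41, 62]
  TgoII (TATG, off=4): starts [10, 52, 72] → cuts [0, 14, 56]

Pooled cuts: [0, 14, 15, 30, 41, 56, 62]

Fragment lengths:
  0→14: 14 bp
  14→15: 1 bp
  15→30: 15 bp
  30→41: 11 bp
  41→56: 15 bp
  56→62: 6 bp
  62→0 (wrap): 76-62+0 = 14 bp

[1,6,11,14,14,15,15]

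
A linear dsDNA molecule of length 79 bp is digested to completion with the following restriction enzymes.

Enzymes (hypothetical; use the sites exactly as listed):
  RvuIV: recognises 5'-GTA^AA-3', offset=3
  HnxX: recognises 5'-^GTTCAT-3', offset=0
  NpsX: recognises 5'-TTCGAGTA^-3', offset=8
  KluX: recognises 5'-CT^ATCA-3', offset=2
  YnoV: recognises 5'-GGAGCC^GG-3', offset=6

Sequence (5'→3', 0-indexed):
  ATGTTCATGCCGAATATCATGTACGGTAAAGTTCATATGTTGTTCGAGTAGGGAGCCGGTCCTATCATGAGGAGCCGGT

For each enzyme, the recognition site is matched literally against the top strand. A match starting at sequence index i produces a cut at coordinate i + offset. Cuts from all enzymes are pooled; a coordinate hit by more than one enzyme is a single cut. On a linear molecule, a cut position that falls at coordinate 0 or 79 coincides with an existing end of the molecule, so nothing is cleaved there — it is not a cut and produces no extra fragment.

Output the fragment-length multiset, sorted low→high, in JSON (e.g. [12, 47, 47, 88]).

Site scan:
  RvuIV (GTAAA, off=3): starts [25] → cuts [28]
  HnxX (GTTCAT, off=0): starts [2, 30] → cuts [2, 30]
  NpsX (TTCGAGTA, off=8): starts [42] → cuts [50]
  KluX (CTATCA, off=2): starts [61] → cuts [63]
  YnoV (GGAGCCGG, off=6): starts [51, 70] → cuts [57, 76]

All cut coordinates (distinct, sorted): [2, 28, 30, 50, 57, 63, 76]

Fragment lengths:
  [0,2): 2 bp
  [2,28): 26 bp
  [28,30): 2 bp
  [30,50): 20 bp
  [50,57): 7 bp
  [57,63): 6 bp
  [63,76): 13 bp
  [76,79): 3 bp

[2,2,3,6,7,13,20,26]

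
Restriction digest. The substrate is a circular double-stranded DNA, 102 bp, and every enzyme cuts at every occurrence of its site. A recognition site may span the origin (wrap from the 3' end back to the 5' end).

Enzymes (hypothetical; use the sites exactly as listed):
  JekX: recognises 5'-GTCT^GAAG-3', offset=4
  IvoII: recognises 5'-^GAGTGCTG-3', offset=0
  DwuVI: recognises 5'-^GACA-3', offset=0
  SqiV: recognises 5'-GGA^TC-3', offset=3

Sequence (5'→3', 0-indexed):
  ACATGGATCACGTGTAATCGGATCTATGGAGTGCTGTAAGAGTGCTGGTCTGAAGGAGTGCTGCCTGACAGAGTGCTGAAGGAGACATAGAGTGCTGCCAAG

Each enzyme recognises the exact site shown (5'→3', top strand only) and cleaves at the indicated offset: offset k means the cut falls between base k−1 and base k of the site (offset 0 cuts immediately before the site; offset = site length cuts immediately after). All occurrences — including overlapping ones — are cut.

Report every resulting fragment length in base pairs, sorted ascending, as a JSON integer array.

Scan for sites:
  JekX (GTCTGAAG, off=4): starts [47] → cuts [51]
  IvoII (GAGTGCTG, off=0): starts [28, 39, 55, 70, 89] → cuts [28, 39, 55, 70, 89]
  DwuVI (GACA, off=0): starts [66, 83, 101] → cuts [66, 83, 101]
  SqiV (GGATC, off=3): starts [4, 19] → cuts [7, 22]

All cut coordinates (distinct, sorted): [7, 22, 28, 39, 51, 55, 66, 70, 83, 89, 101]

Fragments:
  7→22: 15 bp
  22→28: 6 bp
  28→39: 11 bp
  39→51: 12 bp
  51→55: 4 bp
  55→66: 11 bp
  66→70: 4 bp
  70→83: 13 bp
  83→89: 6 bp
  89→101: 12 bp
  101→7 (wrap): 102-101+7 = 8 bp

[4,4,6,6,8,11,11,12,12,13,15]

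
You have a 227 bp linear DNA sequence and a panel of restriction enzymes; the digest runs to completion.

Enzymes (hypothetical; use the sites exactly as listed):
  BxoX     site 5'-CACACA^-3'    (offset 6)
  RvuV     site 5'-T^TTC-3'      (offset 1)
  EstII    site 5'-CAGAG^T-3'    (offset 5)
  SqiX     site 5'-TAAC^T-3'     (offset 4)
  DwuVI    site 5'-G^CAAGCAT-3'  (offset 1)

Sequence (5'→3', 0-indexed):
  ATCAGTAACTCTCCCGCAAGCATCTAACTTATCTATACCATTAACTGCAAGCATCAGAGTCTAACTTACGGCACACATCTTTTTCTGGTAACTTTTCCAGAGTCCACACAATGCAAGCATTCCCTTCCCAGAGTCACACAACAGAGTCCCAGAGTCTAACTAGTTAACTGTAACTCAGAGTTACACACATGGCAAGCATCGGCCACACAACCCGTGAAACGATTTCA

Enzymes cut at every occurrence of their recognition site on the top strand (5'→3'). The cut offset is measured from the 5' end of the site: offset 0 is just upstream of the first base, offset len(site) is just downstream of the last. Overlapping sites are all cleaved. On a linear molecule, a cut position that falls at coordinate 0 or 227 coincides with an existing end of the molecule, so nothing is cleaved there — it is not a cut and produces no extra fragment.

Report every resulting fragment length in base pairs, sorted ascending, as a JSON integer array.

Scan for sites:
  BxoX (CACACA, off=6): starts [71, 104, 134, 183, 203] → cuts [77, 110, 140, 189, 209]
  RvuV (TTTC, off=1): starts [81, 93, 222] → cuts [82, 94, 223]
  EstII (CAGAGT, off=5): starts [54, 97, 128, 141, 149, 175] → cuts [59, 102, 133, 146, 154, 180]
  SqiX (TAACT, off=4): starts [5, 24, 41, 61, 88, 156, 164, 170] → cuts [9, 28, 45, 65, 92, 160, 168, 174]
  DwuVI (GCAAGCAT, off=1): starts [15, 46, 112, 191] → cuts [16, 47, 113, 192]

Pooled cuts: [9, 16, 28, 45, 47, 59, 65, 77, 82, 92, 94, 102, 110, 113, 133, 140, 146, 154, 160, 168, 174, 180, 189, 192, 209, 223]

Fragment lengths:
  [0,9): 9 bp
  [9,16): 7 bp
  [16,28): 12 bp
  [28,45): 17 bp
  [45,47): 2 bp
  [47,59): 12 bp
  [59,65): 6 bp
  [65,77): 12 bp
  [77,82): 5 bp
  [82,92): 10 bp
  [92,94): 2 bp
  [94,102): 8 bp
  [102,110): 8 bp
  [110,113): 3 bp
  [113,133): 20 bp
  [133,140): 7 bp
  [140,146): 6 bp
  [146,154): 8 bp
  [154,160): 6 bp
  [160,168): 8 bp
  [168,174): 6 bp
  [174,180): 6 bp
  [180,189): 9 bp
  [189,192): 3 bp
  [192,209): 17 bp
  [209,223): 14 bp
  [223,227): 4 bp

[2,2,3,3,4,5,6,6,6,6,6,7,7,8,8,8,8,9,9,10,12,12,12,14,17,17,20]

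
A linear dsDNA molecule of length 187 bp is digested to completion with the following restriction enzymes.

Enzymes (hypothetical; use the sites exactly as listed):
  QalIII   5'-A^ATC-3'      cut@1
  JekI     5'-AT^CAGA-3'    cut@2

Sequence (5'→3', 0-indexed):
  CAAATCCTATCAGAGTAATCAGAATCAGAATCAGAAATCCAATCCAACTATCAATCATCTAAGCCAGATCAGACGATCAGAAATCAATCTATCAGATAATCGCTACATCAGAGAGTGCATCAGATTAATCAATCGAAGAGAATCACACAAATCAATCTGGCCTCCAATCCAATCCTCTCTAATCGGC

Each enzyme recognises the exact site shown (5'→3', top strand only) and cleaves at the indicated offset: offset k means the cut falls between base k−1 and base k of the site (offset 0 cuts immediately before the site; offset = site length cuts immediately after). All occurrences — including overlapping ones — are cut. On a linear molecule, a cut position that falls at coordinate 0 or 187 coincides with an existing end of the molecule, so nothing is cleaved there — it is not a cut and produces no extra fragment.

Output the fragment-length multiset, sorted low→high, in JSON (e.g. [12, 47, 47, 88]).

[2,2,2,3,4,4,4,4,4,5,5,5,5,6,6,6,7,7,7,8,9,10,10,10,12,12,12,16]

Per-enzyme occurrences:
  QalIII (AATC, off=1): starts [2, 16, 22, 28, 35, 40, 52, 81, 85, 97, 126, 130, 140, 149, 153, 165, 170, 180] → cuts [3, 17, 23, 29, 36, 41, 53, 82, 86, 98, 127, 131, 141, 150, 154, 166, 171, 181]
  JekI (ATCAGA, off=2): starts [8, 17, 23, 29, 67, 75, 90, 106, 118] → cuts [10, 19, 25, 31, 69, 77, 92, 108, 120]

Pooled cuts: [3, 10, 17, 19, 23, 25, 29, 31, 36, 41, 53, 69, 77, 82, 86, 92, 98, 108, 120, 127, 131, 141, 150, 154, 166, 171, 181]

Fragment lengths:
  [0,3): 3 bp
  [3,10): 7 bp
  [10,17): 7 bp
  [17,19): 2 bp
  [19,23): 4 bp
  [23,25): 2 bp
  [25,29): 4 bp
  [29,31): 2 bp
  [31,36): 5 bp
  [36,41): 5 bp
  [41,53): 12 bp
  [53,69): 16 bp
  [69,77): 8 bp
  [77,82): 5 bp
  [82,86): 4 bp
  [86,92): 6 bp
  [92,98): 6 bp
  [98,108): 10 bp
  [108,120): 12 bp
  [120,127): 7 bp
  [127,131): 4 bp
  [131,141): 10 bp
  [141,150): 9 bp
  [150,154): 4 bp
  [154,166): 12 bp
  [166,171): 5 bp
  [171,181): 10 bp
  [181,187): 6 bp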